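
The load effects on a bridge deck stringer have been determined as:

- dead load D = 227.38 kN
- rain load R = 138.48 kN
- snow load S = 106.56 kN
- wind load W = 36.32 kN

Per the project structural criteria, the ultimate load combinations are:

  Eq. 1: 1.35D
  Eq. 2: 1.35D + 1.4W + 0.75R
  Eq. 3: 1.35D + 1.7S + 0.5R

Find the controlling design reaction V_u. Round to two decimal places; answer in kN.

557.36 kN

Eq. 1: 1.35(227.38) = 306.96
Eq. 2: 1.35(227.38) + 1.4(36.32) + 0.75(138.48) = 306.96 + 50.85 + 103.86 = 461.67
Eq. 3: 1.35(227.38) + 1.7(106.56) + 0.5(138.48) = 557.36
The controlling combination is 3, giving 557.36 kN.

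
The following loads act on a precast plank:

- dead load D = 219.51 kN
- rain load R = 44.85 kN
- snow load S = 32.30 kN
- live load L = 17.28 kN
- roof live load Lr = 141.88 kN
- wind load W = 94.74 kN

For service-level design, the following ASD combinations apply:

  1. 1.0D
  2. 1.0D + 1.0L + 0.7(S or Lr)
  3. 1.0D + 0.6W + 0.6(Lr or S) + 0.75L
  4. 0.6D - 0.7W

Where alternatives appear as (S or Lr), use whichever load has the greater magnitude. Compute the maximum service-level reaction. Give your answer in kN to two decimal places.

(S or Lr) → Lr = 141.88 kN; (Lr or S) → Lr = 141.88 kN.
1. 1.0(219.51) = 219.51
2. 1.0(219.51) + 1.0(17.28) + 0.7(141.88) = 336.11
3. 1.0(219.51) + 0.6(94.74) + 0.6(141.88) + 0.75(17.28) = 374.44
4. 0.6(219.51) - 0.7(94.74) = 65.39
Maximum is from combination 3.

374.44 kN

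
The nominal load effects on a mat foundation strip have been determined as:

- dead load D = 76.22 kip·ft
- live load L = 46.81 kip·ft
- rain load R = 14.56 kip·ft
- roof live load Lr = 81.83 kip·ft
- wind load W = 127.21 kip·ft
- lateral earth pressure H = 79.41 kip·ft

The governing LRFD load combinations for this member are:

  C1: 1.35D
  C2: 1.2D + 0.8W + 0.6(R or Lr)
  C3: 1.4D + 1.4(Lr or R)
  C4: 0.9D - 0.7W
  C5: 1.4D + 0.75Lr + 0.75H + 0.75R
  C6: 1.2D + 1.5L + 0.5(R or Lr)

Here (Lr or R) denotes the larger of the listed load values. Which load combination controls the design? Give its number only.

(R or Lr) → Lr = 81.83 kip·ft; (Lr or R) → Lr = 81.83 kip·ft.
C1: 1.35(76.22) = 102.90
C2: 1.2(76.22) + 0.8(127.21) + 0.6(81.83) = 91.46 + 101.77 + 49.10 = 242.33
C3: 1.4(76.22) + 1.4(81.83) = 106.71 + 114.56 = 221.27
C4: 0.9(76.22) - 0.7(127.21) = 68.60 - 89.05 = -20.45
C5: 1.4(76.22) + 0.75(81.83) + 0.75(79.41) + 0.75(14.56) = 106.71 + 61.37 + 59.56 + 10.92 = 238.56
C6: 1.2(76.22) + 1.5(46.81) + 0.5(81.83) = 202.59
The largest value is 242.33 kip·ft from combination 2.

Combination 2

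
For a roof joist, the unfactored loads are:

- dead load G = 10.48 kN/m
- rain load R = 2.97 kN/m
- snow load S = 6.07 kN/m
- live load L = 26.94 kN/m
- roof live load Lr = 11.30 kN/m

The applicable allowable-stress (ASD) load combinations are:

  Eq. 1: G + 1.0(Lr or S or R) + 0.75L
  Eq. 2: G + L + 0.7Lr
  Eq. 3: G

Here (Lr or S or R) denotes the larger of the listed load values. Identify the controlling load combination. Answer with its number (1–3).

(Lr or S or R) → Lr = 11.30 kN/m.
Eq. 1: 1.0(10.48) + 1.0(11.30) + 0.75(26.94) = 41.99
Eq. 2: 1.0(10.48) + 1.0(26.94) + 0.7(11.30) = 45.33
Eq. 3: 1.0(10.48) = 10.48
The largest value is 45.33 kN/m from combination 2.

Combination 2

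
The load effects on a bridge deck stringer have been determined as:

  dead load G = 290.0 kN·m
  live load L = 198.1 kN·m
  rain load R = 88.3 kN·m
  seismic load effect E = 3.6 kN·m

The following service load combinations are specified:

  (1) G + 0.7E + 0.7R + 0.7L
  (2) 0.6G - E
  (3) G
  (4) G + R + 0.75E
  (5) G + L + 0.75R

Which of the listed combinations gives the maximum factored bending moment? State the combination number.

Combination 5

(1) 1.0(290.0) + 0.7(3.6) + 0.7(88.3) + 0.7(198.1) = 493.00
(2) 0.6(290.0) - 1.0(3.6) = 170.40
(3) 1.0(290.0) = 290.00
(4) 1.0(290.0) + 1.0(88.3) + 0.75(3.6) = 381.00
(5) 1.0(290.0) + 1.0(198.1) + 0.75(88.3) = 554.33
The largest value is 554.33 kN·m from combination 5.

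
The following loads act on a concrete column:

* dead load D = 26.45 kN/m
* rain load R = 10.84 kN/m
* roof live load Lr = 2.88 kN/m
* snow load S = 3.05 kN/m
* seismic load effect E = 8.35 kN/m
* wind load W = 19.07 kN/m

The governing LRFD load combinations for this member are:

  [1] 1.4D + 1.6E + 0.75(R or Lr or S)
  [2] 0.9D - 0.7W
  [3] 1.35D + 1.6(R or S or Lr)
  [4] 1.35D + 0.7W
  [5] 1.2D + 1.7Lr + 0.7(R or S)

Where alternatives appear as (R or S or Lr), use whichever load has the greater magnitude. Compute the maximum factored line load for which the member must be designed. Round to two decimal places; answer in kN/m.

58.52 kN/m

(R or Lr or S) → R = 10.84 kN/m; (R or S or Lr) → R = 10.84 kN/m; (R or S) → R = 10.84 kN/m.
[1] 1.4(26.45) + 1.6(8.35) + 0.75(10.84) = 37.03 + 13.36 + 8.13 = 58.52
[2] 0.9(26.45) - 0.7(19.07) = 23.81 - 13.35 = 10.46
[3] 1.35(26.45) + 1.6(10.84) = 35.71 + 17.34 = 53.05
[4] 1.35(26.45) + 0.7(19.07) = 35.71 + 13.35 = 49.06
[5] 1.2(26.45) + 1.7(2.88) + 0.7(10.84) = 44.22
Combination 1 governs: w_u = 58.52 kN/m.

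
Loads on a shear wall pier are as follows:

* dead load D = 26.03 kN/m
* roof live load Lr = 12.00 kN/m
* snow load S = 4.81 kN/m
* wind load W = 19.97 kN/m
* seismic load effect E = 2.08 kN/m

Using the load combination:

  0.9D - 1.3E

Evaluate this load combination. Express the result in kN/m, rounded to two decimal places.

20.72 kN/m

0.9(26.03) - 1.3(2.08) = 20.72
w_u = 20.72 kN/m.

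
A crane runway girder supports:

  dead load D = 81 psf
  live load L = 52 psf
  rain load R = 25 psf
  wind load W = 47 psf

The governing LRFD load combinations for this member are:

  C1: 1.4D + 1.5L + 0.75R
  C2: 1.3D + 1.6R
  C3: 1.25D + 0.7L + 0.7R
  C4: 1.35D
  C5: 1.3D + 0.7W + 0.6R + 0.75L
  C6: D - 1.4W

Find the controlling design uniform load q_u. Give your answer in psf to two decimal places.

210.15 psf

C1: 1.4(81) + 1.5(52) + 0.75(25) = 113.40 + 78.00 + 18.75 = 210.15
C2: 1.3(81) + 1.6(25) = 105.30 + 40.00 = 145.30
C3: 1.25(81) + 0.7(52) + 0.7(25) = 101.25 + 36.40 + 17.50 = 155.15
C4: 1.35(81) = 109.35
C5: 1.3(81) + 0.7(47) + 0.6(25) + 0.75(52) = 105.30 + 32.90 + 15.00 + 39.00 = 192.20
C6: 1.0(81) - 1.4(47) = 81.00 - 65.80 = 15.20
Maximum is from combination 1.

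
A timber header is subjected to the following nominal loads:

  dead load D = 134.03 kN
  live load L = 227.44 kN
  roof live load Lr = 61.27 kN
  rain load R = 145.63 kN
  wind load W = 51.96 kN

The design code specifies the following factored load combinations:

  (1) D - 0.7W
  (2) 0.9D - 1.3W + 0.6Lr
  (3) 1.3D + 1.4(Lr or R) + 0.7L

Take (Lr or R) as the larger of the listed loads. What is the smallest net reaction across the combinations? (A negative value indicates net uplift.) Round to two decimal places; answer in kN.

(Lr or R) → R = 145.63 kN.
(1) 1.0(134.03) - 0.7(51.96) = 97.66
(2) 0.9(134.03) - 1.3(51.96) + 0.6(61.27) = 89.84
(3) 1.3(134.03) + 1.4(145.63) + 0.7(227.44) = 537.33
Combination 2 gives the minimum: 89.84 kN.

89.84 kN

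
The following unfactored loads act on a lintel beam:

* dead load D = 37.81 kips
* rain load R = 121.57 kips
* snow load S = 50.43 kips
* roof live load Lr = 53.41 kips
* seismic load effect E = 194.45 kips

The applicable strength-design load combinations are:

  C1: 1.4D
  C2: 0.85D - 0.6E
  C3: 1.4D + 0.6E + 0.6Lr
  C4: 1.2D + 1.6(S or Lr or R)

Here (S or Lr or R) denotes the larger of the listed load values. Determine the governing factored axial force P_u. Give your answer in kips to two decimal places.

239.88 kips

(S or Lr or R) → R = 121.57 kips.
C1: 1.4(37.81) = 52.93
C2: 0.85(37.81) - 0.6(194.45) = 32.14 - 116.67 = -84.53
C3: 1.4(37.81) + 0.6(194.45) + 0.6(53.41) = 52.93 + 116.67 + 32.05 = 201.65
C4: 1.2(37.81) + 1.6(121.57) = 45.37 + 194.51 = 239.88
Maximum is from combination 4.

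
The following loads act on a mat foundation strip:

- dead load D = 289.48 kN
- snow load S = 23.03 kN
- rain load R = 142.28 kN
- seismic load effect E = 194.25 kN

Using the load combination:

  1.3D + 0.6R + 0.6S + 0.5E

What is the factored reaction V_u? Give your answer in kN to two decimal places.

572.64 kN

1.3(289.48) + 0.6(142.28) + 0.6(23.03) + 0.5(194.25) = 572.64
V_u = 572.64 kN.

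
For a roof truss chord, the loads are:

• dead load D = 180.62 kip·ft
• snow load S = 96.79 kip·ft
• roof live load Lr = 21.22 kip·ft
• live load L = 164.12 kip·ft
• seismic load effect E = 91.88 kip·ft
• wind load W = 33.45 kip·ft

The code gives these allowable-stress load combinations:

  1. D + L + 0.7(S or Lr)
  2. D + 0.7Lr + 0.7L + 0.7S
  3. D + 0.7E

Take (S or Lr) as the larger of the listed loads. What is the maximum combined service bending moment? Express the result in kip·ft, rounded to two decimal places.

(S or Lr) → S = 96.79 kip·ft.
1. 1.0(180.62) + 1.0(164.12) + 0.7(96.79) = 180.62 + 164.12 + 67.75 = 412.49
2. 1.0(180.62) + 0.7(21.22) + 0.7(164.12) + 0.7(96.79) = 378.11
3. 1.0(180.62) + 0.7(91.88) = 180.62 + 64.32 = 244.94
Combination 1 governs: M = 412.49 kip·ft.

412.49 kip·ft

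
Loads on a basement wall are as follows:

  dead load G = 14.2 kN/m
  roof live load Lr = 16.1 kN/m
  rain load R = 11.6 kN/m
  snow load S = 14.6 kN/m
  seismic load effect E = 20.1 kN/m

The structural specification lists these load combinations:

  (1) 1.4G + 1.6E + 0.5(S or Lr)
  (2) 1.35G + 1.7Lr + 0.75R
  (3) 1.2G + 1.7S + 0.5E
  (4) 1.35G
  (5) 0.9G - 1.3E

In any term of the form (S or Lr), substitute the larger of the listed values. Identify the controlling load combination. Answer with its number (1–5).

Combination 1

(S or Lr) → Lr = 16.1 kN/m.
(1) 1.4(14.2) + 1.6(20.1) + 0.5(16.1) = 60.1
(2) 1.35(14.2) + 1.7(16.1) + 0.75(11.6) = 55.2
(3) 1.2(14.2) + 1.7(14.6) + 0.5(20.1) = 51.9
(4) 1.35(14.2) = 19.2
(5) 0.9(14.2) - 1.3(20.1) = -13.4
The largest value is 60.1 kN/m from combination 1.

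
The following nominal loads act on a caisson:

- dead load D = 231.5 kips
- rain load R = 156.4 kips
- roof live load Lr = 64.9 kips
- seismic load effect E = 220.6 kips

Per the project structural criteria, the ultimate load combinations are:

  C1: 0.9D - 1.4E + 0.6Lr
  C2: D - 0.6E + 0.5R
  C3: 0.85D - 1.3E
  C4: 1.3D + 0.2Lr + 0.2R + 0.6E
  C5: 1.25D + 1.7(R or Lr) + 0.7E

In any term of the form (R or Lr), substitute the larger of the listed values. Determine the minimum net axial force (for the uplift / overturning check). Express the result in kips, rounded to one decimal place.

(R or Lr) → R = 156.4 kips.
C1: 0.9(231.5) - 1.4(220.6) + 0.6(64.9) = -61.6
C2: 1.0(231.5) - 0.6(220.6) + 0.5(156.4) = 231.5 - 132.4 + 78.2 = 177.3
C3: 0.85(231.5) - 1.3(220.6) = 196.8 - 286.8 = -90.0
C4: 1.3(231.5) + 0.2(64.9) + 0.2(156.4) + 0.6(220.6) = 477.6
C5: 1.25(231.5) + 1.7(156.4) + 0.7(220.6) = 289.4 + 265.9 + 154.4 = 709.7
Combination 3 gives the minimum: -90.0 kips.

-90.0 kips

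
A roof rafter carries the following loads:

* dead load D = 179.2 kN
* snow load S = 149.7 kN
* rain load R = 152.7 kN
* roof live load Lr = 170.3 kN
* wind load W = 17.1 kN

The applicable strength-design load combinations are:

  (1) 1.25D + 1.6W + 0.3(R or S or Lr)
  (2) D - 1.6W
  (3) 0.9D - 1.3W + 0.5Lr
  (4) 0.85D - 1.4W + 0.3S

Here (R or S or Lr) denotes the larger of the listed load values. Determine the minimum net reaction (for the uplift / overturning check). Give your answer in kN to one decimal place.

151.8 kN

(R or S or Lr) → Lr = 170.3 kN.
(1) 1.25(179.2) + 1.6(17.1) + 0.3(170.3) = 224.0 + 27.4 + 51.1 = 302.5
(2) 1.0(179.2) - 1.6(17.1) = 179.2 - 27.4 = 151.8
(3) 0.9(179.2) - 1.3(17.1) + 0.5(170.3) = 224.2
(4) 0.85(179.2) - 1.4(17.1) + 0.3(149.7) = 152.3 - 23.9 + 44.9 = 173.3
Combination 2 gives the minimum: 151.8 kN.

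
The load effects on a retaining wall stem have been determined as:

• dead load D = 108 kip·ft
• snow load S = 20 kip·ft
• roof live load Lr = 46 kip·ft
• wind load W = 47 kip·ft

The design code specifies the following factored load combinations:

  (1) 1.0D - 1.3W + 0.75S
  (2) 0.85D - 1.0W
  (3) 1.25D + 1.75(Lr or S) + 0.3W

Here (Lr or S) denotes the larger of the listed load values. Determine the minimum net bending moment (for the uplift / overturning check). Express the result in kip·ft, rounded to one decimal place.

(Lr or S) → Lr = 46 kip·ft.
(1) 1.0(108) - 1.3(47) + 0.75(20) = 108.0 - 61.1 + 15.0 = 61.9
(2) 0.85(108) - 1.0(47) = 91.8 - 47.0 = 44.8
(3) 1.25(108) + 1.75(46) + 0.3(47) = 135.0 + 80.5 + 14.1 = 229.6
Combination 2 gives the minimum: 44.8 kip·ft.

44.8 kip·ft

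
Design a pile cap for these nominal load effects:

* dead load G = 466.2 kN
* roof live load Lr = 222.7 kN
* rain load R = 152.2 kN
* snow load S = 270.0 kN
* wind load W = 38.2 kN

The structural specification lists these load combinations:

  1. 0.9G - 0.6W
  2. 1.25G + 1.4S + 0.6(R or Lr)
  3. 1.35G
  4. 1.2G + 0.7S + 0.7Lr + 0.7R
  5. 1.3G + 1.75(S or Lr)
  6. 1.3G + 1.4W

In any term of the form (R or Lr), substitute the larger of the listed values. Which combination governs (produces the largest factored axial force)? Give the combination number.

(R or Lr) → Lr = 222.7 kN; (S or Lr) → S = 270.0 kN.
1. 0.9(466.2) - 0.6(38.2) = 419.6 - 22.9 = 396.7
2. 1.25(466.2) + 1.4(270.0) + 0.6(222.7) = 582.8 + 378.0 + 133.6 = 1094.4
3. 1.35(466.2) = 629.4
4. 1.2(466.2) + 0.7(270.0) + 0.7(222.7) + 0.7(152.2) = 1010.9
5. 1.3(466.2) + 1.75(270.0) = 606.1 + 472.5 = 1078.6
6. 1.3(466.2) + 1.4(38.2) = 659.5
The largest value is 1094.4 kN from combination 2.

Combination 2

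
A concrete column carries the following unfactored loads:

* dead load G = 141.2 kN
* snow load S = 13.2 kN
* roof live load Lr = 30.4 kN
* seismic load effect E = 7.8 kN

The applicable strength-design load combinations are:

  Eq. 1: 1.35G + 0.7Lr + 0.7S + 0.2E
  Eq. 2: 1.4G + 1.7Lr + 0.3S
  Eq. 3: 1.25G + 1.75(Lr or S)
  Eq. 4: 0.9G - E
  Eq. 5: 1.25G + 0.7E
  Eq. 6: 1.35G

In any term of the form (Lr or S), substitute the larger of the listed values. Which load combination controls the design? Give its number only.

Combination 2

(Lr or S) → Lr = 30.4 kN.
Eq. 1: 1.35(141.2) + 0.7(30.4) + 0.7(13.2) + 0.2(7.8) = 190.6 + 21.3 + 9.2 + 1.6 = 222.7
Eq. 2: 1.4(141.2) + 1.7(30.4) + 0.3(13.2) = 253.3
Eq. 3: 1.25(141.2) + 1.75(30.4) = 176.5 + 53.2 = 229.7
Eq. 4: 0.9(141.2) - 1.0(7.8) = 127.1 - 7.8 = 119.3
Eq. 5: 1.25(141.2) + 0.7(7.8) = 176.5 + 5.5 = 182.0
Eq. 6: 1.35(141.2) = 190.6
The largest value is 253.3 kN from combination 2.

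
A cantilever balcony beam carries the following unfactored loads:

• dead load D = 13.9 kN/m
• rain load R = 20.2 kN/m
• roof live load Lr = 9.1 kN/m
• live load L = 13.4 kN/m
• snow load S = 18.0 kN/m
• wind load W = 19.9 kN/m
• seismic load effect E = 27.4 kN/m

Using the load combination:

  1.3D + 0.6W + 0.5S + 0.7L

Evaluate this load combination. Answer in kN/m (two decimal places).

48.39 kN/m

1.3(13.9) + 0.6(19.9) + 0.5(18.0) + 0.7(13.4) = 18.07 + 11.94 + 9.00 + 9.38 = 48.39
w_u = 48.39 kN/m.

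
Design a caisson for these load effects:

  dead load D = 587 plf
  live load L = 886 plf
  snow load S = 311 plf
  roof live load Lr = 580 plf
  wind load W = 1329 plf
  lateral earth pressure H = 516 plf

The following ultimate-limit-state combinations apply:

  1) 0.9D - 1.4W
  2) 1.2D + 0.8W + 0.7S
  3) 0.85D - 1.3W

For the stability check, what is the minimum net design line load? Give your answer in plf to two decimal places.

1) 0.9(587) - 1.4(1329) = 528.30 - 1860.60 = -1332.30
2) 1.2(587) + 0.8(1329) + 0.7(311) = 704.40 + 1063.20 + 217.70 = 1985.30
3) 0.85(587) - 1.3(1329) = 498.95 - 1727.70 = -1228.75
Combination 1 gives the minimum: -1332.30 plf.

-1332.30 plf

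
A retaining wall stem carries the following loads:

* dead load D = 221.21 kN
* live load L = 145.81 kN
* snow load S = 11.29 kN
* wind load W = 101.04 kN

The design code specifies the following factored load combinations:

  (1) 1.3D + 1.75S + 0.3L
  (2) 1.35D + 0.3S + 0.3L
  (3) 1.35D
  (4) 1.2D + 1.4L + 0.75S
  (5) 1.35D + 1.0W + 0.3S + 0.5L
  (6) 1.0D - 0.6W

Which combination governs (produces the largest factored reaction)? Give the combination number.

Combination 4

(1) 1.3(221.21) + 1.75(11.29) + 0.3(145.81) = 351.07
(2) 1.35(221.21) + 0.3(11.29) + 0.3(145.81) = 345.76
(3) 1.35(221.21) = 298.63
(4) 1.2(221.21) + 1.4(145.81) + 0.75(11.29) = 478.05
(5) 1.35(221.21) + 1.0(101.04) + 0.3(11.29) + 0.5(145.81) = 475.97
(6) 1.0(221.21) - 0.6(101.04) = 160.59
The largest value is 478.05 kN from combination 4.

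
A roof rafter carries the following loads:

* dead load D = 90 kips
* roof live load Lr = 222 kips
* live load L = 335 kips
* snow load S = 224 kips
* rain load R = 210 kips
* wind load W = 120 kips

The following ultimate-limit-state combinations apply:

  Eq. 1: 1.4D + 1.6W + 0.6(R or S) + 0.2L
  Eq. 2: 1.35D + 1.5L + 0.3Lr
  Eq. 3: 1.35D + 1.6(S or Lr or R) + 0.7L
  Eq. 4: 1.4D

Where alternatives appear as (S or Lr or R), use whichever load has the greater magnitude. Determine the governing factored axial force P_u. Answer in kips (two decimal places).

(R or S) → S = 224 kips; (S or Lr or R) → S = 224 kips.
Eq. 1: 1.4(90) + 1.6(120) + 0.6(224) + 0.2(335) = 519.40
Eq. 2: 1.35(90) + 1.5(335) + 0.3(222) = 690.60
Eq. 3: 1.35(90) + 1.6(224) + 0.7(335) = 714.40
Eq. 4: 1.4(90) = 126.00
Combination 3 governs: P_u = 714.40 kips.

714.40 kips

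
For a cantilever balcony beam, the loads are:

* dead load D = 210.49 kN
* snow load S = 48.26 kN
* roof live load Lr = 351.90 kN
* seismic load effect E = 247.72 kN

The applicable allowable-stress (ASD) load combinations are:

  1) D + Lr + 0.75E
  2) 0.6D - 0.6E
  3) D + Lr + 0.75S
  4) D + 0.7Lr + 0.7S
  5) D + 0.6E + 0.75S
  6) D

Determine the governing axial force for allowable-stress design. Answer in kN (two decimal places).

1) 1.0(210.49) + 1.0(351.90) + 0.75(247.72) = 210.49 + 351.90 + 185.79 = 748.18
2) 0.6(210.49) - 0.6(247.72) = 126.29 - 148.63 = -22.34
3) 1.0(210.49) + 1.0(351.90) + 0.75(48.26) = 210.49 + 351.90 + 36.20 = 598.59
4) 1.0(210.49) + 0.7(351.90) + 0.7(48.26) = 210.49 + 246.33 + 33.78 = 490.60
5) 1.0(210.49) + 0.6(247.72) + 0.75(48.26) = 210.49 + 148.63 + 36.20 = 395.32
6) 1.0(210.49) = 210.49
Maximum is from combination 1.

748.18 kN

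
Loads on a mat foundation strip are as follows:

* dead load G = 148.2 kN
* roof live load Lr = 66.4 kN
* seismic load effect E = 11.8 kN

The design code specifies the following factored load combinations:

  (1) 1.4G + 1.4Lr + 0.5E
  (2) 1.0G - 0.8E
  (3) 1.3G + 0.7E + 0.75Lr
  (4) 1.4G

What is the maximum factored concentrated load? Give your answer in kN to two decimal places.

(1) 1.4(148.2) + 1.4(66.4) + 0.5(11.8) = 207.48 + 92.96 + 5.90 = 306.34
(2) 1.0(148.2) - 0.8(11.8) = 148.20 - 9.44 = 138.76
(3) 1.3(148.2) + 0.7(11.8) + 0.75(66.4) = 192.66 + 8.26 + 49.80 = 250.72
(4) 1.4(148.2) = 207.48
Maximum is from combination 1.

306.34 kN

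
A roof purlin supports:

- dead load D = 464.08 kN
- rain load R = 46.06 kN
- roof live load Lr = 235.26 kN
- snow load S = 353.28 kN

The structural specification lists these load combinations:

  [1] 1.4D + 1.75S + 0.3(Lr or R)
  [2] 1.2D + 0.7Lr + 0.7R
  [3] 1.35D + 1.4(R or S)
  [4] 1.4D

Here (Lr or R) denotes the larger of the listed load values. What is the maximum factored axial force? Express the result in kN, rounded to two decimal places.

1338.53 kN

(Lr or R) → Lr = 235.26 kN; (R or S) → S = 353.28 kN.
[1] 1.4(464.08) + 1.75(353.28) + 0.3(235.26) = 649.71 + 618.24 + 70.58 = 1338.53
[2] 1.2(464.08) + 0.7(235.26) + 0.7(46.06) = 556.90 + 164.68 + 32.24 = 753.82
[3] 1.35(464.08) + 1.4(353.28) = 626.51 + 494.59 = 1121.10
[4] 1.4(464.08) = 649.71
The controlling combination is 1, giving 1338.53 kN.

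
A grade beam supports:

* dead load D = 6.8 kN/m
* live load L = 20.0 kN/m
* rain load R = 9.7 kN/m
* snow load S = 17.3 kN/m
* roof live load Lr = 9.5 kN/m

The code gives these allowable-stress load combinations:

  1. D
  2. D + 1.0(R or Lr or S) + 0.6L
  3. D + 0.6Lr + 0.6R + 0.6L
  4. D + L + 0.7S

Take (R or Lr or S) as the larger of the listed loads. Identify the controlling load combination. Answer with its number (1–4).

(R or Lr or S) → S = 17.3 kN/m.
1. 1.0(6.8) = 6.8
2. 1.0(6.8) + 1.0(17.3) + 0.6(20.0) = 36.1
3. 1.0(6.8) + 0.6(9.5) + 0.6(9.7) + 0.6(20.0) = 30.3
4. 1.0(6.8) + 1.0(20.0) + 0.7(17.3) = 38.9
The largest value is 38.9 kN/m from combination 4.

Combination 4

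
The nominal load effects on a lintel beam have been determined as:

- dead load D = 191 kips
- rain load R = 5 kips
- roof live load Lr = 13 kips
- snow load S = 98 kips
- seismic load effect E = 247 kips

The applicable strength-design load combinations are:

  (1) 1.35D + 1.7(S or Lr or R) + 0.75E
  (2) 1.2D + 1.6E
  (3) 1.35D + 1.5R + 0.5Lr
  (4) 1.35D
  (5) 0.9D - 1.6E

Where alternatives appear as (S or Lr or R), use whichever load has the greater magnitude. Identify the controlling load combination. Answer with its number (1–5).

Combination 2

(S or Lr or R) → S = 98 kips.
(1) 1.35(191) + 1.7(98) + 0.75(247) = 609.7
(2) 1.2(191) + 1.6(247) = 229.2 + 395.2 = 624.4
(3) 1.35(191) + 1.5(5) + 0.5(13) = 257.9 + 7.5 + 6.5 = 271.9
(4) 1.35(191) = 257.9
(5) 0.9(191) - 1.6(247) = 171.9 - 395.2 = -223.3
The largest value is 624.4 kips from combination 2.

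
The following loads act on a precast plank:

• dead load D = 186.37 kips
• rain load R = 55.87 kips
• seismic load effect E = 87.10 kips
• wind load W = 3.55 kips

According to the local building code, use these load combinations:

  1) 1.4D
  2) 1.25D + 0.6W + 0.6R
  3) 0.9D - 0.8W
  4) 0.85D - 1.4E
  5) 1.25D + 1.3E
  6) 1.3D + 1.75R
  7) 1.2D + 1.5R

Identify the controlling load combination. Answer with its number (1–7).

Combination 5

1) 1.4(186.37) = 260.92
2) 1.25(186.37) + 0.6(3.55) + 0.6(55.87) = 232.96 + 2.13 + 33.52 = 268.61
3) 0.9(186.37) - 0.8(3.55) = 167.73 - 2.84 = 164.89
4) 0.85(186.37) - 1.4(87.10) = 158.41 - 121.94 = 36.47
5) 1.25(186.37) + 1.3(87.10) = 232.96 + 113.23 = 346.19
6) 1.3(186.37) + 1.75(55.87) = 242.28 + 97.77 = 340.05
7) 1.2(186.37) + 1.5(55.87) = 223.64 + 83.81 = 307.45
The largest value is 346.19 kips from combination 5.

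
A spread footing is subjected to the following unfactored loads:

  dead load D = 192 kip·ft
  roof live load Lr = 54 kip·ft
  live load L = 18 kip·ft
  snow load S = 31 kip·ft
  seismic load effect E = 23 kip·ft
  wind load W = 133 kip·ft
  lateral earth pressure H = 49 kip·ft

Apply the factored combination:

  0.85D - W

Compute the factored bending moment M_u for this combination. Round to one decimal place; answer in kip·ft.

30.2 kip·ft

0.85(192) - 1.0(133) = 163.2 - 133.0 = 30.2
M_u = 30.2 kip·ft.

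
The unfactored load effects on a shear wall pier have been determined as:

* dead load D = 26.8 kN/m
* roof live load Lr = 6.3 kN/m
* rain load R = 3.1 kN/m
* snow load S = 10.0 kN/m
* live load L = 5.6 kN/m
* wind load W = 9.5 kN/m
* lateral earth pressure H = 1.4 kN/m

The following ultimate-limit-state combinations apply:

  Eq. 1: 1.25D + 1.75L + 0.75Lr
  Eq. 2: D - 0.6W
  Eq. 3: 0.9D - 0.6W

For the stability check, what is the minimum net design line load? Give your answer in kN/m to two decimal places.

Eq. 1: 1.25(26.8) + 1.75(5.6) + 0.75(6.3) = 33.50 + 9.80 + 4.73 = 48.03
Eq. 2: 1.0(26.8) - 0.6(9.5) = 26.80 - 5.70 = 21.10
Eq. 3: 0.9(26.8) - 0.6(9.5) = 24.12 - 5.70 = 18.42
Combination 3 gives the minimum: 18.42 kN/m.

18.42 kN/m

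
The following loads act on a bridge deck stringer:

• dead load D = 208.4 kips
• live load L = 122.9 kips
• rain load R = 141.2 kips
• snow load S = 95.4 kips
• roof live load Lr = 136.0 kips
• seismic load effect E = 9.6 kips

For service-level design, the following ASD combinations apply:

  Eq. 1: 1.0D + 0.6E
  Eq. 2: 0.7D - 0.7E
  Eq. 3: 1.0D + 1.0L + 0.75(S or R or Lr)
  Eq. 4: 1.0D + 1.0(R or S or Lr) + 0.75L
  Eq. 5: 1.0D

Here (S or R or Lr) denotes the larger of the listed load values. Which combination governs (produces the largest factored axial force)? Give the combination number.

Combination 4

(S or R or Lr) → R = 141.2 kips; (R or S or Lr) → R = 141.2 kips.
Eq. 1: 1.0(208.4) + 0.6(9.6) = 214.2
Eq. 2: 0.7(208.4) - 0.7(9.6) = 139.2
Eq. 3: 1.0(208.4) + 1.0(122.9) + 0.75(141.2) = 437.2
Eq. 4: 1.0(208.4) + 1.0(141.2) + 0.75(122.9) = 441.8
Eq. 5: 1.0(208.4) = 208.4
The largest value is 441.8 kips from combination 4.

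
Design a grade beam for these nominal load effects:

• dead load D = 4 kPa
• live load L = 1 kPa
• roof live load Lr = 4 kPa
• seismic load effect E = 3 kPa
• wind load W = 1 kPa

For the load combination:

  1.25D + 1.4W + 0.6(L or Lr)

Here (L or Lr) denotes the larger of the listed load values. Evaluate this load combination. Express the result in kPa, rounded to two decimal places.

(L or Lr) → Lr = 4 kPa.
1.25(4) + 1.4(1) + 0.6(4) = 5.00 + 1.40 + 2.40 = 8.80
q_u = 8.80 kPa.

8.80 kPa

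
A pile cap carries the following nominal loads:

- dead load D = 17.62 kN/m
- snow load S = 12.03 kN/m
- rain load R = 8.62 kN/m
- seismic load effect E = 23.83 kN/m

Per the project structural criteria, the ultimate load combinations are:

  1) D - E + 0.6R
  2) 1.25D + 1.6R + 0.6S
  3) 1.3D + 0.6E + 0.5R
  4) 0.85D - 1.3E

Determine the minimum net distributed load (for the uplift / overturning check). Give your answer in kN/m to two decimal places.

-16.00 kN/m

1) 1.0(17.62) - 1.0(23.83) + 0.6(8.62) = 17.62 - 23.83 + 5.17 = -1.04
2) 1.25(17.62) + 1.6(8.62) + 0.6(12.03) = 22.03 + 13.79 + 7.22 = 43.04
3) 1.3(17.62) + 0.6(23.83) + 0.5(8.62) = 41.51
4) 0.85(17.62) - 1.3(23.83) = 14.98 - 30.98 = -16.00
Combination 4 gives the minimum: -16.00 kN/m.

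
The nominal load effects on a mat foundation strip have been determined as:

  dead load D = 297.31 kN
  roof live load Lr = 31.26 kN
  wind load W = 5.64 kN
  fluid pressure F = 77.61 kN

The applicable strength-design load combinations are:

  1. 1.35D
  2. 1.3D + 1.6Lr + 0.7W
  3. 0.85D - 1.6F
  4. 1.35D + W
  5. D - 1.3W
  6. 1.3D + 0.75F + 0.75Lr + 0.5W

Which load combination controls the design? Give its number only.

1. 1.35(297.31) = 401.37
2. 1.3(297.31) + 1.6(31.26) + 0.7(5.64) = 386.50 + 50.02 + 3.95 = 440.47
3. 0.85(297.31) - 1.6(77.61) = 128.54
4. 1.35(297.31) + 1.0(5.64) = 401.37 + 5.64 = 407.01
5. 1.0(297.31) - 1.3(5.64) = 297.31 - 7.33 = 289.98
6. 1.3(297.31) + 0.75(77.61) + 0.75(31.26) + 0.5(5.64) = 386.50 + 58.21 + 23.45 + 2.82 = 470.98
The largest value is 470.98 kN from combination 6.

Combination 6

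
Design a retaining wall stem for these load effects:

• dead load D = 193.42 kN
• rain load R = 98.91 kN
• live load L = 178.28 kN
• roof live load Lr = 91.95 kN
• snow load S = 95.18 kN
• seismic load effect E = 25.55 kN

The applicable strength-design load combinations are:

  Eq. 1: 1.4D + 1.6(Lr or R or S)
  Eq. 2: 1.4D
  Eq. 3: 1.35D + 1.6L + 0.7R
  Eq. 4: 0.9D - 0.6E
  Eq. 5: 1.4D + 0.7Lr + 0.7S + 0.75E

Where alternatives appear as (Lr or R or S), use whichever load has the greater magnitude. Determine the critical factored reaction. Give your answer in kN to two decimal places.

615.60 kN

(Lr or R or S) → R = 98.91 kN.
Eq. 1: 1.4(193.42) + 1.6(98.91) = 429.04
Eq. 2: 1.4(193.42) = 270.79
Eq. 3: 1.35(193.42) + 1.6(178.28) + 0.7(98.91) = 615.60
Eq. 4: 0.9(193.42) - 0.6(25.55) = 174.08 - 15.33 = 158.75
Eq. 5: 1.4(193.42) + 0.7(91.95) + 0.7(95.18) + 0.75(25.55) = 420.94
The controlling combination is 3, giving 615.60 kN.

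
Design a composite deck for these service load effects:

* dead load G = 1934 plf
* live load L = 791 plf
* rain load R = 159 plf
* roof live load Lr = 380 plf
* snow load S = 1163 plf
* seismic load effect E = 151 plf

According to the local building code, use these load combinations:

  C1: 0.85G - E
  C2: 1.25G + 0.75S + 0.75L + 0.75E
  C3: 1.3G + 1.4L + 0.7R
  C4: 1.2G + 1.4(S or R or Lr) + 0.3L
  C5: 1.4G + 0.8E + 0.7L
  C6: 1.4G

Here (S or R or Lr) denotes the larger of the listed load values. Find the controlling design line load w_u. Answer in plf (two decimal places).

(S or R or Lr) → S = 1163 plf.
C1: 0.85(1934) - 1.0(151) = 1492.90
C2: 1.25(1934) + 0.75(1163) + 0.75(791) + 0.75(151) = 3996.25
C3: 1.3(1934) + 1.4(791) + 0.7(159) = 3732.90
C4: 1.2(1934) + 1.4(1163) + 0.3(791) = 4186.30
C5: 1.4(1934) + 0.8(151) + 0.7(791) = 3382.10
C6: 1.4(1934) = 2707.60
Combination 4 governs: w_u = 4186.30 plf.

4186.30 plf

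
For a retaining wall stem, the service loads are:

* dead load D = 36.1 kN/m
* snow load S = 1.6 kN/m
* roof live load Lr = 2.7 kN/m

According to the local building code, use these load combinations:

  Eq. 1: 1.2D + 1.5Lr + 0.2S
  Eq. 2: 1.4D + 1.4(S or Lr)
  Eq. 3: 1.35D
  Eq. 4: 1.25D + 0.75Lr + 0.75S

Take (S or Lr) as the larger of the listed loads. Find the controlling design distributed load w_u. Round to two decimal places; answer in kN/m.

(S or Lr) → Lr = 2.7 kN/m.
Eq. 1: 1.2(36.1) + 1.5(2.7) + 0.2(1.6) = 43.32 + 4.05 + 0.32 = 47.69
Eq. 2: 1.4(36.1) + 1.4(2.7) = 50.54 + 3.78 = 54.32
Eq. 3: 1.35(36.1) = 48.74
Eq. 4: 1.25(36.1) + 0.75(2.7) + 0.75(1.6) = 48.35
The controlling combination is 2, giving 54.32 kN/m.

54.32 kN/m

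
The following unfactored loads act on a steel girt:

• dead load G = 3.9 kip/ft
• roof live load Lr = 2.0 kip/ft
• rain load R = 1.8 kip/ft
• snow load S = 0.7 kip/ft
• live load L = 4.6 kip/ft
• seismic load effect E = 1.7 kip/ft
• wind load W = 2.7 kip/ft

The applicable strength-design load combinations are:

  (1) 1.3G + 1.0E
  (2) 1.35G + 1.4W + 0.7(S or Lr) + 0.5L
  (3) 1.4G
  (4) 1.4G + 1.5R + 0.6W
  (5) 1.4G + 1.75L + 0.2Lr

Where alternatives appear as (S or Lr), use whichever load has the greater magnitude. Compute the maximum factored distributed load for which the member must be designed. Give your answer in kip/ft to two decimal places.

(S or Lr) → Lr = 2.0 kip/ft.
(1) 1.3(3.9) + 1.0(1.7) = 5.07 + 1.70 = 6.77
(2) 1.35(3.9) + 1.4(2.7) + 0.7(2.0) + 0.5(4.6) = 5.27 + 3.78 + 1.40 + 2.30 = 12.75
(3) 1.4(3.9) = 5.46
(4) 1.4(3.9) + 1.5(1.8) + 0.6(2.7) = 5.46 + 2.70 + 1.62 = 9.78
(5) 1.4(3.9) + 1.75(4.6) + 0.2(2.0) = 5.46 + 8.05 + 0.40 = 13.91
The controlling combination is 5, giving 13.91 kip/ft.

13.91 kip/ft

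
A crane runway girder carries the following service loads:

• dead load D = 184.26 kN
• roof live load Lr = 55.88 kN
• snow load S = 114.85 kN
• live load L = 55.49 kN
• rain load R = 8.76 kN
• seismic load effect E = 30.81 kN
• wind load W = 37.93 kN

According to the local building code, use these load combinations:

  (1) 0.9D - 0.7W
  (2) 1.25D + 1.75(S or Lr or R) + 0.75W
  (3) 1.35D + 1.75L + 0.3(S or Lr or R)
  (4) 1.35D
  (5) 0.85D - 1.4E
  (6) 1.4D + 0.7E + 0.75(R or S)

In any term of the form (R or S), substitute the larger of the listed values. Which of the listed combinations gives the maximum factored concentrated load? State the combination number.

Combination 2

(S or Lr or R) → S = 114.85 kN; (R or S) → S = 114.85 kN.
(1) 0.9(184.26) - 0.7(37.93) = 165.83 - 26.55 = 139.28
(2) 1.25(184.26) + 1.75(114.85) + 0.75(37.93) = 459.76
(3) 1.35(184.26) + 1.75(55.49) + 0.3(114.85) = 380.31
(4) 1.35(184.26) = 248.75
(5) 0.85(184.26) - 1.4(30.81) = 156.62 - 43.13 = 113.49
(6) 1.4(184.26) + 0.7(30.81) + 0.75(114.85) = 257.96 + 21.57 + 86.14 = 365.67
The largest value is 459.76 kN from combination 2.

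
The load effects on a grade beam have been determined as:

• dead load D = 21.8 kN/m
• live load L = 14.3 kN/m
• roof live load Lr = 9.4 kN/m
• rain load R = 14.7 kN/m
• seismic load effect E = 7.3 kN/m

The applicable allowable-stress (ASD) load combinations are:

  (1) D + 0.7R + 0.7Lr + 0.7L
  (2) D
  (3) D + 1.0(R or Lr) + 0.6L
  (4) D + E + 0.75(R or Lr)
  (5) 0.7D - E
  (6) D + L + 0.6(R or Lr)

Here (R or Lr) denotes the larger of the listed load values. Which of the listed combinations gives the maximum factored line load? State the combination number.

(R or Lr) → R = 14.7 kN/m.
(1) 1.0(21.8) + 0.7(14.7) + 0.7(9.4) + 0.7(14.3) = 21.80 + 10.29 + 6.58 + 10.01 = 48.68
(2) 1.0(21.8) = 21.80
(3) 1.0(21.8) + 1.0(14.7) + 0.6(14.3) = 21.80 + 14.70 + 8.58 = 45.08
(4) 1.0(21.8) + 1.0(7.3) + 0.75(14.7) = 21.80 + 7.30 + 11.03 = 40.13
(5) 0.7(21.8) - 1.0(7.3) = 15.26 - 7.30 = 7.96
(6) 1.0(21.8) + 1.0(14.3) + 0.6(14.7) = 21.80 + 14.30 + 8.82 = 44.92
The largest value is 48.68 kN/m from combination 1.

Combination 1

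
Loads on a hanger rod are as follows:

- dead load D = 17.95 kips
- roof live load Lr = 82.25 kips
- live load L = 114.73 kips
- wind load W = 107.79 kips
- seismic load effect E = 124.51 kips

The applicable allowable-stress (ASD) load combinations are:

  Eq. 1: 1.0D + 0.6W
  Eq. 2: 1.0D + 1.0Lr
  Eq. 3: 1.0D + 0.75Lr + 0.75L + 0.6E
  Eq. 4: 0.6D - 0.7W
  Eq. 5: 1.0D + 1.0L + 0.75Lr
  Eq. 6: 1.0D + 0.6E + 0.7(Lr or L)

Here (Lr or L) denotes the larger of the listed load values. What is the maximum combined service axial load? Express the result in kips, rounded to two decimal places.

240.39 kips

(Lr or L) → L = 114.73 kips.
Eq. 1: 1.0(17.95) + 0.6(107.79) = 17.95 + 64.67 = 82.62
Eq. 2: 1.0(17.95) + 1.0(82.25) = 17.95 + 82.25 = 100.20
Eq. 3: 1.0(17.95) + 0.75(82.25) + 0.75(114.73) + 0.6(124.51) = 240.39
Eq. 4: 0.6(17.95) - 0.7(107.79) = 10.77 - 75.45 = -64.68
Eq. 5: 1.0(17.95) + 1.0(114.73) + 0.75(82.25) = 17.95 + 114.73 + 61.69 = 194.37
Eq. 6: 1.0(17.95) + 0.6(124.51) + 0.7(114.73) = 17.95 + 74.71 + 80.31 = 172.97
The controlling combination is 3, giving 240.39 kips.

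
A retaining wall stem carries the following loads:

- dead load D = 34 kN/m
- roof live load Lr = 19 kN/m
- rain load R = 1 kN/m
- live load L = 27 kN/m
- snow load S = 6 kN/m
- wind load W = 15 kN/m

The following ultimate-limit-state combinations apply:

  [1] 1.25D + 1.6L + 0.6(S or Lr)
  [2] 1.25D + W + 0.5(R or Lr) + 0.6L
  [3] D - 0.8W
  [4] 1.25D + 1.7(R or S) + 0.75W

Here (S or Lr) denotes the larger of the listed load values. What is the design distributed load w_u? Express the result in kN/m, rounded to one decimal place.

(S or Lr) → Lr = 19 kN/m; (R or Lr) → Lr = 19 kN/m; (R or S) → S = 6 kN/m.
[1] 1.25(34) + 1.6(27) + 0.6(19) = 97.1
[2] 1.25(34) + 1.0(15) + 0.5(19) + 0.6(27) = 83.2
[3] 1.0(34) - 0.8(15) = 22.0
[4] 1.25(34) + 1.7(6) + 0.75(15) = 64.0
Combination 1 governs: w_u = 97.1 kN/m.

97.1 kN/m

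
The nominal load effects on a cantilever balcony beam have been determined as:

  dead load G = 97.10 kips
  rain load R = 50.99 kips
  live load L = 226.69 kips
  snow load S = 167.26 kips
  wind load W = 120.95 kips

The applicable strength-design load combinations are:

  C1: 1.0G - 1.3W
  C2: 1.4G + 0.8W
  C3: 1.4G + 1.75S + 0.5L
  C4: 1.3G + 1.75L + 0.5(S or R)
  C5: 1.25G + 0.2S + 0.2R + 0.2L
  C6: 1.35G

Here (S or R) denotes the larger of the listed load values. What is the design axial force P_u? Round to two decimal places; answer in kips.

606.57 kips

(S or R) → S = 167.26 kips.
C1: 1.0(97.10) - 1.3(120.95) = 97.10 - 157.24 = -60.14
C2: 1.4(97.10) + 0.8(120.95) = 135.94 + 96.76 = 232.70
C3: 1.4(97.10) + 1.75(167.26) + 0.5(226.69) = 541.99
C4: 1.3(97.10) + 1.75(226.69) + 0.5(167.26) = 126.23 + 396.71 + 83.63 = 606.57
C5: 1.25(97.10) + 0.2(167.26) + 0.2(50.99) + 0.2(226.69) = 210.36
C6: 1.35(97.10) = 131.09
Maximum is from combination 4.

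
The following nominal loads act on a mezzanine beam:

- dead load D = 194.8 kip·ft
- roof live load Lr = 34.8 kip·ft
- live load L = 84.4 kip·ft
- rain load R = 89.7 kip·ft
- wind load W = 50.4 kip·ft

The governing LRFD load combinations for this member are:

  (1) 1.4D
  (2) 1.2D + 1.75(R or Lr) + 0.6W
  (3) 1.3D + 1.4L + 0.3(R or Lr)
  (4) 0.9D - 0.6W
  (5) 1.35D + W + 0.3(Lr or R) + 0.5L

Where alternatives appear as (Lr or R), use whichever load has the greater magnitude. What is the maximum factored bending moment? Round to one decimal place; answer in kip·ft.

(R or Lr) → R = 89.7 kip·ft; (Lr or R) → R = 89.7 kip·ft.
(1) 1.4(194.8) = 272.7
(2) 1.2(194.8) + 1.75(89.7) + 0.6(50.4) = 233.8 + 157.0 + 30.2 = 421.0
(3) 1.3(194.8) + 1.4(84.4) + 0.3(89.7) = 253.2 + 118.2 + 26.9 = 398.3
(4) 0.9(194.8) - 0.6(50.4) = 175.3 - 30.2 = 145.1
(5) 1.35(194.8) + 1.0(50.4) + 0.3(89.7) + 0.5(84.4) = 263.0 + 50.4 + 26.9 + 42.2 = 382.5
The controlling combination is 2, giving 421.0 kip·ft.

421.0 kip·ft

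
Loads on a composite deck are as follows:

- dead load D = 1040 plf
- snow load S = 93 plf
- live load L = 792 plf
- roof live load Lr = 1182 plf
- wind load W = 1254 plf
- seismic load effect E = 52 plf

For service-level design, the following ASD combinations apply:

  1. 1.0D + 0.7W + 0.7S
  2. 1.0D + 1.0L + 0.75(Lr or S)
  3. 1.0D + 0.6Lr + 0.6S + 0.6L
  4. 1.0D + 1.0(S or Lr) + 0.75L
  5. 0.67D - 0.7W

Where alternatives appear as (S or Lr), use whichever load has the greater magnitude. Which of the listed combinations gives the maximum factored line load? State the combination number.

Combination 4

(Lr or S) → Lr = 1182 plf; (S or Lr) → Lr = 1182 plf.
1. 1.0(1040) + 0.7(1254) + 0.7(93) = 1982.90
2. 1.0(1040) + 1.0(792) + 0.75(1182) = 2718.50
3. 1.0(1040) + 0.6(1182) + 0.6(93) + 0.6(792) = 2280.20
4. 1.0(1040) + 1.0(1182) + 0.75(792) = 2816.00
5. 0.67(1040) - 0.7(1254) = -181.00
The largest value is 2816.00 plf from combination 4.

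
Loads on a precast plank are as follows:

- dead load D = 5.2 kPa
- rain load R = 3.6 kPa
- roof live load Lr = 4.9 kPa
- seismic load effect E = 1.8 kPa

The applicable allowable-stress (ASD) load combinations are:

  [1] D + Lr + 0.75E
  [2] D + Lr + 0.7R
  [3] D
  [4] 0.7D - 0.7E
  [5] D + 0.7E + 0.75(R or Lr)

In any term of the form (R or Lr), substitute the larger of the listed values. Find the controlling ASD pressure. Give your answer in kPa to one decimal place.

12.6 kPa

(R or Lr) → Lr = 4.9 kPa.
[1] 1.0(5.2) + 1.0(4.9) + 0.75(1.8) = 5.2 + 4.9 + 1.4 = 11.5
[2] 1.0(5.2) + 1.0(4.9) + 0.7(3.6) = 5.2 + 4.9 + 2.5 = 12.6
[3] 1.0(5.2) = 5.2
[4] 0.7(5.2) - 0.7(1.8) = 2.4
[5] 1.0(5.2) + 0.7(1.8) + 0.75(4.9) = 10.1
Combination 2 governs: p = 12.6 kPa.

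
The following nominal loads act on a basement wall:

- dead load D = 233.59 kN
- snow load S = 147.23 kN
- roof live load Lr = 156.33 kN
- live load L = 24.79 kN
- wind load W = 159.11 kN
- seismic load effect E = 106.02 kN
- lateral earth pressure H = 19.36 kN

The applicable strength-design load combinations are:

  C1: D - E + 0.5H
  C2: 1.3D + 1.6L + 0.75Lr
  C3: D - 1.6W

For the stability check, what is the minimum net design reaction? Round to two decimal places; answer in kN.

C1: 1.0(233.59) - 1.0(106.02) + 0.5(19.36) = 233.59 - 106.02 + 9.68 = 137.25
C2: 1.3(233.59) + 1.6(24.79) + 0.75(156.33) = 303.67 + 39.66 + 117.25 = 460.58
C3: 1.0(233.59) - 1.6(159.11) = 233.59 - 254.58 = -20.99
Combination 3 gives the minimum: -20.99 kN.

-20.99 kN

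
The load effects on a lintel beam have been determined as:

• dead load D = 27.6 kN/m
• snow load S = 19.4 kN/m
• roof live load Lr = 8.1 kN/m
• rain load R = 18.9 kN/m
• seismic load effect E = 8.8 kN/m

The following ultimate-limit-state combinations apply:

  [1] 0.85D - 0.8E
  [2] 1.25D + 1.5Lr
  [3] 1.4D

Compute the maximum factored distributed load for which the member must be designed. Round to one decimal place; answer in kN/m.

46.7 kN/m

[1] 0.85(27.6) - 0.8(8.8) = 16.4
[2] 1.25(27.6) + 1.5(8.1) = 34.5 + 12.2 = 46.7
[3] 1.4(27.6) = 38.6
Combination 2 governs: w_u = 46.7 kN/m.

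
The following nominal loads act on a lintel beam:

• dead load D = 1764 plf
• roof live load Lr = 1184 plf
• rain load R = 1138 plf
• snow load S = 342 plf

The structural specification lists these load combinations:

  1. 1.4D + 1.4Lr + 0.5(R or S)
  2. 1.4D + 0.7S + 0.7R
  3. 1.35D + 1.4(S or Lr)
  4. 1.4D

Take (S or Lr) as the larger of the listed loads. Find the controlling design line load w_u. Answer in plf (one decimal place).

4696.2 plf

(R or S) → R = 1138 plf; (S or Lr) → Lr = 1184 plf.
1. 1.4(1764) + 1.4(1184) + 0.5(1138) = 2469.6 + 1657.6 + 569.0 = 4696.2
2. 1.4(1764) + 0.7(342) + 0.7(1138) = 2469.6 + 239.4 + 796.6 = 3505.6
3. 1.35(1764) + 1.4(1184) = 2381.4 + 1657.6 = 4039.0
4. 1.4(1764) = 2469.6
Maximum is from combination 1.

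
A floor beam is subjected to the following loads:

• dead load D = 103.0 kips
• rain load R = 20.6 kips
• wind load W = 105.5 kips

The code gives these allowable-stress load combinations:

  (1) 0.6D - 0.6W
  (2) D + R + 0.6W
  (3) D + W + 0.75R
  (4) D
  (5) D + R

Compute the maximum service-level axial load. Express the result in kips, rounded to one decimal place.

(1) 0.6(103.0) - 0.6(105.5) = 61.8 - 63.3 = -1.5
(2) 1.0(103.0) + 1.0(20.6) + 0.6(105.5) = 103.0 + 20.6 + 63.3 = 186.9
(3) 1.0(103.0) + 1.0(105.5) + 0.75(20.6) = 103.0 + 105.5 + 15.5 = 224.0
(4) 1.0(103.0) = 103.0
(5) 1.0(103.0) + 1.0(20.6) = 103.0 + 20.6 = 123.6
Combination 3 governs: P = 224.0 kips.

224.0 kips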